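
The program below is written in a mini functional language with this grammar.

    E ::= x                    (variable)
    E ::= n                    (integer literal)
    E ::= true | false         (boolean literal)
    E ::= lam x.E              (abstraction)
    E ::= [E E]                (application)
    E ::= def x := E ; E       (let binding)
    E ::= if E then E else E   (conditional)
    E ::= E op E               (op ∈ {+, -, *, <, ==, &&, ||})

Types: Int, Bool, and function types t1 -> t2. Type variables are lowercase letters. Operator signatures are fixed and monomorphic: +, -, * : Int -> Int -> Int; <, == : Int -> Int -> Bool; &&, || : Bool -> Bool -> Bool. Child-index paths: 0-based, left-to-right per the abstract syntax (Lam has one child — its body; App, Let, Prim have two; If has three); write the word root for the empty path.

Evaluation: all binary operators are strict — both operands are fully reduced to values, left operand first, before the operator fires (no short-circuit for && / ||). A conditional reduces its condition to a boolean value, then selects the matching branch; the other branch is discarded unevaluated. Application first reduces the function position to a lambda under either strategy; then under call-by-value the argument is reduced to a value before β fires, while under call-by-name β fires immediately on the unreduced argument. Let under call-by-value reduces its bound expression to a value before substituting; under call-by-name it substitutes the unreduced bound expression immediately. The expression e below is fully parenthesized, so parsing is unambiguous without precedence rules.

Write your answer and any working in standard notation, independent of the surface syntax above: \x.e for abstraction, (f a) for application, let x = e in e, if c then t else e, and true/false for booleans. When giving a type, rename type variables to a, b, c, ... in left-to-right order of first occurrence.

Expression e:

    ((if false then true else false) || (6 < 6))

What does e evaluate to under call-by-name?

Answer: false

Working:
step 0: ((if false then true else false) || (6 < 6))
step 1: [if@0] (false || (6 < 6))
step 2: [delta@1] (false || false)
step 3: [delta@root] false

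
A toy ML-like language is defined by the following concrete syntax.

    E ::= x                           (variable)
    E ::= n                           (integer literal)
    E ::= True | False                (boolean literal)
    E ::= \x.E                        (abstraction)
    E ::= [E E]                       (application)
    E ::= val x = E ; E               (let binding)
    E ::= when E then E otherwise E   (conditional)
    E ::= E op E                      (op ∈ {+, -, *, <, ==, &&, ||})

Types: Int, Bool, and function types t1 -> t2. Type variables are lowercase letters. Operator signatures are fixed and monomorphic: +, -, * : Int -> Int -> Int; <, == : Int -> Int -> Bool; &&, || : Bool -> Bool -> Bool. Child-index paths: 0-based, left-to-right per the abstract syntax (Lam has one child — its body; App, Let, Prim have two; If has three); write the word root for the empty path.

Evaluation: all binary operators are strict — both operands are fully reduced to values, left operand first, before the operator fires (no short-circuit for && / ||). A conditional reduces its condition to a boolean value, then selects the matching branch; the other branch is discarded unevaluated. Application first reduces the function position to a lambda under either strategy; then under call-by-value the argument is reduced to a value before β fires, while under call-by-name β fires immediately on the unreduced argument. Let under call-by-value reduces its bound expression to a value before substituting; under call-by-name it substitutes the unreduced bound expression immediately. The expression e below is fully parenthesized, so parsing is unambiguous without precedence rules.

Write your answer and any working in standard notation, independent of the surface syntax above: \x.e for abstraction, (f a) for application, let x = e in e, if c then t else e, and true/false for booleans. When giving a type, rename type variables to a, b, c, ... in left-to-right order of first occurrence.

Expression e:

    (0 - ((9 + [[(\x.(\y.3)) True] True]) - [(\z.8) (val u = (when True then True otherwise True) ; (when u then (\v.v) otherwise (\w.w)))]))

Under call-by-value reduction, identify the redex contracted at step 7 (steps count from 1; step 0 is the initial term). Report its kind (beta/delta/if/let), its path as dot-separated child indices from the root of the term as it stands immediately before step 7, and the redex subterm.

Derivation:
step 0: (0 - ((9 + (((\x.(\y.3)) true) true)) - ((\z.8) (let u = (if true then true else true) in (if u then (\v.v) else (\w.w))))))
step 1: [beta@1.0.1.0] (0 - ((9 + ((\y.3) true)) - ((\z.8) (let u = (if true then true else true) in (if u then (\v.v) else (\w.w))))))
step 2: [beta@1.0.1] (0 - ((9 + 3) - ((\z.8) (let u = (if true then true else true) in (if u then (\v.v) else (\w.w))))))
step 3: [delta@1.0] (0 - (12 - ((\z.8) (let u = (if true then true else true) in (if u then (\v.v) else (\w.w))))))
step 4: [if@1.1.1.0] (0 - (12 - ((\z.8) (let u = true in (if u then (\v.v) else (\w.w))))))
step 5: [let@1.1.1] (0 - (12 - ((\z.8) (if true then (\v.v) else (\w.w)))))
step 6: [if@1.1.1] (0 - (12 - ((\z.8) (\v.v))))
step 7: [beta@1.1] (0 - (12 - 8))

Answer: beta at 1.1 : ((\z.8) (\v.v))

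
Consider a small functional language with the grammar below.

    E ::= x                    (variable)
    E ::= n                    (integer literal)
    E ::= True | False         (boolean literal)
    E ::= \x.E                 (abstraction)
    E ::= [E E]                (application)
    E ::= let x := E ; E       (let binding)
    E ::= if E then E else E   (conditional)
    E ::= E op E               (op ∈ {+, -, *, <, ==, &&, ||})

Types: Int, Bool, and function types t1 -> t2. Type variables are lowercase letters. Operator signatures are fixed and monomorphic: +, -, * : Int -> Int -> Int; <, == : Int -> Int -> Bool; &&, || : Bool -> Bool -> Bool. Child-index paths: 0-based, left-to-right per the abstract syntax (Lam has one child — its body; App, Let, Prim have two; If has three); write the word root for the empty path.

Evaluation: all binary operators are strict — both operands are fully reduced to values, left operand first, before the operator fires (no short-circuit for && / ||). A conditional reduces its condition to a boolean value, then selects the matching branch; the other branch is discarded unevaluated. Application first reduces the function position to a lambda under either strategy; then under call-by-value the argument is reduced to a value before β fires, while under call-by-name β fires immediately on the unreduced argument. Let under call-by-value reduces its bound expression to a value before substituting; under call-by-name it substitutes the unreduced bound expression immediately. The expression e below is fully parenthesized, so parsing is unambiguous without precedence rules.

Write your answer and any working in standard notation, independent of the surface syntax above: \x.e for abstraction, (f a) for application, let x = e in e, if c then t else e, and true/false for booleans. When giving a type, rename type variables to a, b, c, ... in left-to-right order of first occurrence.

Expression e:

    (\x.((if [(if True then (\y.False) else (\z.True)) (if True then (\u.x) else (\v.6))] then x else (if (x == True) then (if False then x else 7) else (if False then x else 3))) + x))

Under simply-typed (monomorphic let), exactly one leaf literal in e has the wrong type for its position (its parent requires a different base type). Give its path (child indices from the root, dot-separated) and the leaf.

Derivation:
  unify Bool ~ Bool
\y._ : b -> Bool
\z._ : c -> Bool
  unify b -> Bool ~ c -> Bool
  unify b ~ c
  unify Bool ~ Bool
  unify Bool ~ Bool
x : a
\u._ : d -> a
\v._ : e -> Int
  unify d -> a ~ e -> Int
  unify d ~ e
  unify a ~ Int
  unify c -> Bool ~ (e -> Int) -> f
  unify c ~ e -> Int
  unify Bool ~ f
_ _ : Bool
  unify Bool ~ Bool
x : Int
x : Int
  unify Int ~ Int
  unify Bool ~ Int
  FAIL: mismatch Bool ~ Int

Answer: 0.0.2.0.1 : true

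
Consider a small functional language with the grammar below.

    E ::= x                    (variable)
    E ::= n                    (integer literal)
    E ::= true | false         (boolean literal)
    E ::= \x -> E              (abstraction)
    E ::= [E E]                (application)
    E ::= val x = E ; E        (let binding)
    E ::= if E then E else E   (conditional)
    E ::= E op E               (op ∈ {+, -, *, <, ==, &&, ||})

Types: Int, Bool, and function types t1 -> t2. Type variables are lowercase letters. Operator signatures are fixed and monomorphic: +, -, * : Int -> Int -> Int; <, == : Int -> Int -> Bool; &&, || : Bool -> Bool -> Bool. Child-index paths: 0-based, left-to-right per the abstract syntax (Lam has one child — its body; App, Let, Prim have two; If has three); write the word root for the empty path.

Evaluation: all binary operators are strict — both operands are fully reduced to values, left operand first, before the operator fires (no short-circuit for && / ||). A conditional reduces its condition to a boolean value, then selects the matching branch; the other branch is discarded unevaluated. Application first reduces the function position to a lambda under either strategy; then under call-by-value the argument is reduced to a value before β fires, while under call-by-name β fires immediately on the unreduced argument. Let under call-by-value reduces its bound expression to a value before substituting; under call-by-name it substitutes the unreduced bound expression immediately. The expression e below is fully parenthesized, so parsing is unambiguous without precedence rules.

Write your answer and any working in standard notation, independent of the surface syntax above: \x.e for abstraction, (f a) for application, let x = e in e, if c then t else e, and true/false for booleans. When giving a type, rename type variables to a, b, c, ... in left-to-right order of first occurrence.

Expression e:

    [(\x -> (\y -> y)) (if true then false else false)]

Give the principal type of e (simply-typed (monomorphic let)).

Working:
y : b
\y._ : b -> b
\x._ : a -> b -> b
  unify Bool ~ Bool
  unify Bool ~ Bool
  unify a -> b -> b ~ Bool -> c
  unify a ~ Bool
  unify b -> b ~ c
_ _ : b -> b

Answer: a -> a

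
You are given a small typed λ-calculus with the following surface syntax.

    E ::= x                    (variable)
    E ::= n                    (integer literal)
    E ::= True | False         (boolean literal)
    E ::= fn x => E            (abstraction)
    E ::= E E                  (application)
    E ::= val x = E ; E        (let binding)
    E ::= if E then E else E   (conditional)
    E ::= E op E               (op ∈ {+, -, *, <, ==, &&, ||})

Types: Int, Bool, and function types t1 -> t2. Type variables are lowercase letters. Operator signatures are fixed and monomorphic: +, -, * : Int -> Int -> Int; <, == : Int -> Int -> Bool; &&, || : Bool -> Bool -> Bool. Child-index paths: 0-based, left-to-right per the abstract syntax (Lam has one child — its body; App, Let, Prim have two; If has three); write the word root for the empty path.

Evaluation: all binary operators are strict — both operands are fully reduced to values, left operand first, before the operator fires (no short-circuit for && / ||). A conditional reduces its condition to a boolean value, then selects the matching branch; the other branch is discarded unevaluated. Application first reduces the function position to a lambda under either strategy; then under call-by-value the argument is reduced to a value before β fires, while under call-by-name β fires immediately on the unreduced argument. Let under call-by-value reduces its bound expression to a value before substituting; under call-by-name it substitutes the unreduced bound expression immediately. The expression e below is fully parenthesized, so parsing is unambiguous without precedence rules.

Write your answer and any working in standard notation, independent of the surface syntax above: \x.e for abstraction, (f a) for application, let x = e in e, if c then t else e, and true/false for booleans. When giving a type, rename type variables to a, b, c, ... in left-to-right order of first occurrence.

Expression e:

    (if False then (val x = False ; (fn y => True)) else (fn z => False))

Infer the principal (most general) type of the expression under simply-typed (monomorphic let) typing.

Working:
  unify Bool ~ Bool
let x : Bool
\y._ : a -> Bool
\z._ : b -> Bool
  unify a -> Bool ~ b -> Bool
  unify a ~ b
  unify Bool ~ Bool

Answer: a -> Bool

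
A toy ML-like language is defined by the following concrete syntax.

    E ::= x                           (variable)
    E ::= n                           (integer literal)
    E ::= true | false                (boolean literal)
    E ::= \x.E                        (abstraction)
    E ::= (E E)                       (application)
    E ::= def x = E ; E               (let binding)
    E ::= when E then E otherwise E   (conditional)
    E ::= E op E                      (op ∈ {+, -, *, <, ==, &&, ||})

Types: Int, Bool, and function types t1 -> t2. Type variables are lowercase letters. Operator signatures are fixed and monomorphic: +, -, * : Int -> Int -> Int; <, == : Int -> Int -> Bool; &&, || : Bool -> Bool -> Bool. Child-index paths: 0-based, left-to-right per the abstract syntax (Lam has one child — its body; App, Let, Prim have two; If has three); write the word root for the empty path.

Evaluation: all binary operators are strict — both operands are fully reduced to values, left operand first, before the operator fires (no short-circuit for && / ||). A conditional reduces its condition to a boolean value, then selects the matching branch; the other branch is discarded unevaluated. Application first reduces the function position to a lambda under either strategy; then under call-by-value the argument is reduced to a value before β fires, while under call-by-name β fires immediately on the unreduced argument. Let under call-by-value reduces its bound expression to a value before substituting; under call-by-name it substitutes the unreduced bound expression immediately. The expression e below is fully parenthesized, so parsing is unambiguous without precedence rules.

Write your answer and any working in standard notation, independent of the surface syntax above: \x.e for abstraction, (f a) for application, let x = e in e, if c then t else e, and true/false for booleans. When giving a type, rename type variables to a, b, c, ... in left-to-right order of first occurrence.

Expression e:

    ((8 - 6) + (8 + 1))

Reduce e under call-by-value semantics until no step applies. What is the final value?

Answer: 11

Derivation:
step 0: ((8 - 6) + (8 + 1))
step 1: [delta@0] (2 + (8 + 1))
step 2: [delta@1] (2 + 9)
step 3: [delta@root] 11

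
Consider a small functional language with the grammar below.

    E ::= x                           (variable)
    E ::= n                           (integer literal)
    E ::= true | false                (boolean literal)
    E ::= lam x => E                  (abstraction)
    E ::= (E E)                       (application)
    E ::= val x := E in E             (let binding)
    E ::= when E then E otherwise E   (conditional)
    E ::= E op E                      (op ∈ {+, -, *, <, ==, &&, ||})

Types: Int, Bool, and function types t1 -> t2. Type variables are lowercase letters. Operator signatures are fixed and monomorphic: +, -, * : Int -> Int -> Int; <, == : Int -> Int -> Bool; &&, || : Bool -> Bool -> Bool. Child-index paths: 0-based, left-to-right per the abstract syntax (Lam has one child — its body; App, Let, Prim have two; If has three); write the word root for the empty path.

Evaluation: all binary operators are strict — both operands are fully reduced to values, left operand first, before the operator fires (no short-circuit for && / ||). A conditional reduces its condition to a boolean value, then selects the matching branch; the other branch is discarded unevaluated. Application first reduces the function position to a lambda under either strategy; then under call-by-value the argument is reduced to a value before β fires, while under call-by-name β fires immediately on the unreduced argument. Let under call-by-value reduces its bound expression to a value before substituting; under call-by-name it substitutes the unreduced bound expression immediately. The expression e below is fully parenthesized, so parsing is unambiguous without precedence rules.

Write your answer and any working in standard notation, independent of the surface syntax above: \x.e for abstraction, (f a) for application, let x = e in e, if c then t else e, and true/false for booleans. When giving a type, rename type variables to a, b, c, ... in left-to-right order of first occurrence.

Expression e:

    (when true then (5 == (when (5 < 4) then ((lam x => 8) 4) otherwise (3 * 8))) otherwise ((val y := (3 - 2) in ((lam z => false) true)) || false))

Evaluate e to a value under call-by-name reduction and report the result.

Trace:
step 0: (if true then (5 == (if (5 < 4) then ((\x.8) 4) else (3 * 8))) else ((let y = (3 - 2) in ((\z.false) true)) || false))
step 1: [if@root] (5 == (if (5 < 4) then ((\x.8) 4) else (3 * 8)))
step 2: [delta@1.0] (5 == (if false then ((\x.8) 4) else (3 * 8)))
step 3: [if@1] (5 == (3 * 8))
step 4: [delta@1] (5 == 24)
step 5: [delta@root] false

Answer: false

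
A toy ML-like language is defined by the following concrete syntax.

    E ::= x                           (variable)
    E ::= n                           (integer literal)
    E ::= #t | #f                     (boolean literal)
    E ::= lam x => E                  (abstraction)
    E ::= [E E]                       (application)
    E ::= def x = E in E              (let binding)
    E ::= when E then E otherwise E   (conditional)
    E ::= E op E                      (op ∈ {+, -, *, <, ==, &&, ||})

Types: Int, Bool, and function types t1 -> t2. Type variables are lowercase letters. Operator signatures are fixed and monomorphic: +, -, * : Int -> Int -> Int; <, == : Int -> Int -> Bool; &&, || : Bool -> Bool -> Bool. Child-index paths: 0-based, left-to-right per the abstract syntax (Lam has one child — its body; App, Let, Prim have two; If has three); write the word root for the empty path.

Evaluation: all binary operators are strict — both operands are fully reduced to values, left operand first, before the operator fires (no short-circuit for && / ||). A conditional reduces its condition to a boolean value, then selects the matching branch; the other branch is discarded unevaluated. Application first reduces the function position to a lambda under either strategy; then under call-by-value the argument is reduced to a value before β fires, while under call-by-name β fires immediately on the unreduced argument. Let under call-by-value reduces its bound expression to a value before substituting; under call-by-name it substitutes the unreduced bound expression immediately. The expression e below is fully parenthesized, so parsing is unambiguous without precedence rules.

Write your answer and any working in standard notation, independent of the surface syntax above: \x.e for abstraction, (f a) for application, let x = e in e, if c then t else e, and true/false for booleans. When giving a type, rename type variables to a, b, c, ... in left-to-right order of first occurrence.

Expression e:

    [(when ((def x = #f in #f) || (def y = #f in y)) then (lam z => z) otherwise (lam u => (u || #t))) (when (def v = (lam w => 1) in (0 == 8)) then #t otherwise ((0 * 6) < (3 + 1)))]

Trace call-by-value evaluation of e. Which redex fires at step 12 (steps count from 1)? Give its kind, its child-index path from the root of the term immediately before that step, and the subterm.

Working:
step 0: ((if ((let x = false in false) || (let y = false in y)) then (\z.z) else (\u.(u || true))) (if (let v = (\w.1) in (0 == 8)) then true else ((0 * 6) < (3 + 1))))
step 1: [let@0.0.0] ((if (false || (let y = false in y)) then (\z.z) else (\u.(u || true))) (if (let v = (\w.1) in (0 == 8)) then true else ((0 * 6) < (3 + 1))))
step 2: [let@0.0.1] ((if (false || false) then (\z.z) else (\u.(u || true))) (if (let v = (\w.1) in (0 == 8)) then true else ((0 * 6) < (3 + 1))))
step 3: [delta@0.0] ((if false then (\z.z) else (\u.(u || true))) (if (let v = (\w.1) in (0 == 8)) then true else ((0 * 6) < (3 + 1))))
step 4: [if@0] ((\u.(u || true)) (if (let v = (\w.1) in (0 == 8)) then true else ((0 * 6) < (3 + 1))))
step 5: [let@1.0] ((\u.(u || true)) (if (0 == 8) then true else ((0 * 6) < (3 + 1))))
step 6: [delta@1.0] ((\u.(u || true)) (if false then true else ((0 * 6) < (3 + 1))))
step 7: [if@1] ((\u.(u || true)) ((0 * 6) < (3 + 1)))
step 8: [delta@1.0] ((\u.(u || true)) (0 < (3 + 1)))
step 9: [delta@1.1] ((\u.(u || true)) (0 < 4))
step 10: [delta@1] ((\u.(u || true)) true)
step 11: [beta@root] (true || true)
step 12: [delta@root] true

Answer: delta at root : (true || true)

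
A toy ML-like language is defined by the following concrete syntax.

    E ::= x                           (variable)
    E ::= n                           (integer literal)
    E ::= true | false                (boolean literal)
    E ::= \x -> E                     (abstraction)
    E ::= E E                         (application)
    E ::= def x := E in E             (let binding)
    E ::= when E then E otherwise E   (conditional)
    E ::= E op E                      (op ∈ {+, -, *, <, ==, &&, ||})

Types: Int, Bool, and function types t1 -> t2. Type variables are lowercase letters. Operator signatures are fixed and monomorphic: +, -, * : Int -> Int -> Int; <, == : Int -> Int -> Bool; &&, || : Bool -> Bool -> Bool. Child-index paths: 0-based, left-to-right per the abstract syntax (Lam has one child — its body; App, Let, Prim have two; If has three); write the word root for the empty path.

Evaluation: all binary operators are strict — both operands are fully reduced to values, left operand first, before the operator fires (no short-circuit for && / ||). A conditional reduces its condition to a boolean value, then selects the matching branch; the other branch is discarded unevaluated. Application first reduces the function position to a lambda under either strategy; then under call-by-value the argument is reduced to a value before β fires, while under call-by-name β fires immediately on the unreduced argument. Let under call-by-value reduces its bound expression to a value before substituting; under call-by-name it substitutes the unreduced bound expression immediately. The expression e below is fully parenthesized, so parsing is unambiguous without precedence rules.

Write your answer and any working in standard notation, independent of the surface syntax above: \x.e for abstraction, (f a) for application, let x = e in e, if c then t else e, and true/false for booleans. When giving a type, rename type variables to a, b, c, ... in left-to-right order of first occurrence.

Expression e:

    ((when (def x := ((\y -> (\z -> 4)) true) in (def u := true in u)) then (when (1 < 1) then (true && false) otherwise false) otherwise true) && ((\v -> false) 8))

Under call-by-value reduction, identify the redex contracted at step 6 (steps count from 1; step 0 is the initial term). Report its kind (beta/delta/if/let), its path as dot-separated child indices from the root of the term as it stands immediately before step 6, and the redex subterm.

Trace:
step 0: ((if (let x = ((\y.(\z.4)) true) in (let u = true in u)) then (if (1 < 1) then (true && false) else false) else true) && ((\v.false) 8))
step 1: [beta@0.0.0] ((if (let x = (\z.4) in (let u = true in u)) then (if (1 < 1) then (true && false) else false) else true) && ((\v.false) 8))
step 2: [let@0.0] ((if (let u = true in u) then (if (1 < 1) then (true && false) else false) else true) && ((\v.false) 8))
step 3: [let@0.0] ((if true then (if (1 < 1) then (true && false) else false) else true) && ((\v.false) 8))
step 4: [if@0] ((if (1 < 1) then (true && false) else false) && ((\v.false) 8))
step 5: [delta@0.0] ((if false then (true && false) else false) && ((\v.false) 8))
step 6: [if@0] (false && ((\v.false) 8))

Answer: if at 0 : (if false then (true && false) else false)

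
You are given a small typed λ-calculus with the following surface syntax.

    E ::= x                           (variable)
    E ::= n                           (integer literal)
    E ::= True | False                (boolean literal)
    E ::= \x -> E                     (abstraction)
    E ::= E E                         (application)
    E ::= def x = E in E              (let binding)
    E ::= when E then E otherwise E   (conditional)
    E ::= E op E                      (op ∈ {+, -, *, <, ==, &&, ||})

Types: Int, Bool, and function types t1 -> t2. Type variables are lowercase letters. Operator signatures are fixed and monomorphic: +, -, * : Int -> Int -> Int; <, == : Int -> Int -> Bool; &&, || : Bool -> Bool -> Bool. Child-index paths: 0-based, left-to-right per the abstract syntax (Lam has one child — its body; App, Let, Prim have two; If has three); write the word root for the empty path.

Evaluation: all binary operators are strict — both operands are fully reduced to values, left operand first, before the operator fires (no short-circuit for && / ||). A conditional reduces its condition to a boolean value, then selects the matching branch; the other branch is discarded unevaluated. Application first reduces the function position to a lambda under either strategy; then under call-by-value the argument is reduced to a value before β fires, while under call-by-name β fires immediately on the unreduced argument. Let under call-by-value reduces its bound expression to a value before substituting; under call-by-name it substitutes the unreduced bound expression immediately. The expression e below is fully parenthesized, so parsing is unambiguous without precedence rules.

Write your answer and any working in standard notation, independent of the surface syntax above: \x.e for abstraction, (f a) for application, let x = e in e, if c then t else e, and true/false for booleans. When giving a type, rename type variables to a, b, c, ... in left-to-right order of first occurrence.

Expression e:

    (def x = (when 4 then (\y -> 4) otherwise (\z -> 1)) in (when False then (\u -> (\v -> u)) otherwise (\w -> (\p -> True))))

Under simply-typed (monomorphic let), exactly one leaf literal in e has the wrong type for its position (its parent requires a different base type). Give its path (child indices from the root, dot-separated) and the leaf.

Answer: 0.0 : 4

Working:
  unify Int ~ Bool
  FAIL: mismatch Int ~ Bool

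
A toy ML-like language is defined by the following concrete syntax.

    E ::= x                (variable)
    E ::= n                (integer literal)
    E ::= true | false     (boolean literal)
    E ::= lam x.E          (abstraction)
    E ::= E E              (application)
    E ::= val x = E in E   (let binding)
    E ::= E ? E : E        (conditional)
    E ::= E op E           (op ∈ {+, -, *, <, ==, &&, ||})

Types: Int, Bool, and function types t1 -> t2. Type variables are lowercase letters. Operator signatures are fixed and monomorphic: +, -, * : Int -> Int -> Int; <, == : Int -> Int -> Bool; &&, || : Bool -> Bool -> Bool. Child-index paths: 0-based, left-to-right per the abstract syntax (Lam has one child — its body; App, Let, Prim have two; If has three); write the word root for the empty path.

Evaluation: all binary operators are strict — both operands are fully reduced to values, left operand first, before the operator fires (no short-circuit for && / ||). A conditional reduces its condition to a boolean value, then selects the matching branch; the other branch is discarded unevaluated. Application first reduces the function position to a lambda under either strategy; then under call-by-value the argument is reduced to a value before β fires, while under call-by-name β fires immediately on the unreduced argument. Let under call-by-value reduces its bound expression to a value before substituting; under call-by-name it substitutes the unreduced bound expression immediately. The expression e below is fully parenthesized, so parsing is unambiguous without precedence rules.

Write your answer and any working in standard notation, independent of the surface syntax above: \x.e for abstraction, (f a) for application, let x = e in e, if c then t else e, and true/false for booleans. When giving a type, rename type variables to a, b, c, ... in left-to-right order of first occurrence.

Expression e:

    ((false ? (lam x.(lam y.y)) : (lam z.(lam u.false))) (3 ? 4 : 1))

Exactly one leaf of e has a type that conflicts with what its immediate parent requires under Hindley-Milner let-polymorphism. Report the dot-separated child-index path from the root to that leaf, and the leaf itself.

Answer: 1.0 : 3

Trace:
  unify Bool ~ Bool
y : b
\y._ : b -> b
\x._ : a -> b -> b
\u._ : d -> Bool
\z._ : c -> d -> Bool
  unify a -> b -> b ~ c -> d -> Bool
  unify a ~ c
  unify b -> b ~ d -> Bool
  unify b ~ d
  unify d ~ Bool
  unify Int ~ Bool
  FAIL: mismatch Int ~ Bool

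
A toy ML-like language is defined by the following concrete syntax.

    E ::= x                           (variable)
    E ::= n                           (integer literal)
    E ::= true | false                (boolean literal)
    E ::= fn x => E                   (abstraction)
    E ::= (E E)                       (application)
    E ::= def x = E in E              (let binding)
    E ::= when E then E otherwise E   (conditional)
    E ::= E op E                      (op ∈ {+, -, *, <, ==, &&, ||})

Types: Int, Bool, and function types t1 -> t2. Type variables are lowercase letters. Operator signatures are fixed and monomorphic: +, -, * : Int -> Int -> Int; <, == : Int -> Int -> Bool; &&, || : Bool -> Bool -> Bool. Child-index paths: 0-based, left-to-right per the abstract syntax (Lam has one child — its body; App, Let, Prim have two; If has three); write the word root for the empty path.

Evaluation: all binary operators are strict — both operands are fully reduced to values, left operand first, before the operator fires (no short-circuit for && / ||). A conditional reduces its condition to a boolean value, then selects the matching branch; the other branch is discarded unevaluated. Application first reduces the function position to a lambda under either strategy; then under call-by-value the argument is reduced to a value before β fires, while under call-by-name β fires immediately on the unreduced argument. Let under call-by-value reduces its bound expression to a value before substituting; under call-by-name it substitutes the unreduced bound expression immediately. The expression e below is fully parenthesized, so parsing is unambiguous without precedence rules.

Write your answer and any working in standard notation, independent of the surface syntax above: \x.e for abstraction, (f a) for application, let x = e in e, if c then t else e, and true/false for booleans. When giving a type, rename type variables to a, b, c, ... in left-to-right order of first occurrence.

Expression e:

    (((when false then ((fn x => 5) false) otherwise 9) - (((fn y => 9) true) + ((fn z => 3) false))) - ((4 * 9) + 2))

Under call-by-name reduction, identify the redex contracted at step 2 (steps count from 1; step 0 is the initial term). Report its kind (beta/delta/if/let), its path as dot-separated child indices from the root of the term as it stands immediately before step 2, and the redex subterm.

Answer: beta at 0.1.0 : ((\y.9) true)

Derivation:
step 0: (((if false then ((\x.5) false) else 9) - (((\y.9) true) + ((\z.3) false))) - ((4 * 9) + 2))
step 1: [if@0.0] ((9 - (((\y.9) true) + ((\z.3) false))) - ((4 * 9) + 2))
step 2: [beta@0.1.0] ((9 - (9 + ((\z.3) false))) - ((4 * 9) + 2))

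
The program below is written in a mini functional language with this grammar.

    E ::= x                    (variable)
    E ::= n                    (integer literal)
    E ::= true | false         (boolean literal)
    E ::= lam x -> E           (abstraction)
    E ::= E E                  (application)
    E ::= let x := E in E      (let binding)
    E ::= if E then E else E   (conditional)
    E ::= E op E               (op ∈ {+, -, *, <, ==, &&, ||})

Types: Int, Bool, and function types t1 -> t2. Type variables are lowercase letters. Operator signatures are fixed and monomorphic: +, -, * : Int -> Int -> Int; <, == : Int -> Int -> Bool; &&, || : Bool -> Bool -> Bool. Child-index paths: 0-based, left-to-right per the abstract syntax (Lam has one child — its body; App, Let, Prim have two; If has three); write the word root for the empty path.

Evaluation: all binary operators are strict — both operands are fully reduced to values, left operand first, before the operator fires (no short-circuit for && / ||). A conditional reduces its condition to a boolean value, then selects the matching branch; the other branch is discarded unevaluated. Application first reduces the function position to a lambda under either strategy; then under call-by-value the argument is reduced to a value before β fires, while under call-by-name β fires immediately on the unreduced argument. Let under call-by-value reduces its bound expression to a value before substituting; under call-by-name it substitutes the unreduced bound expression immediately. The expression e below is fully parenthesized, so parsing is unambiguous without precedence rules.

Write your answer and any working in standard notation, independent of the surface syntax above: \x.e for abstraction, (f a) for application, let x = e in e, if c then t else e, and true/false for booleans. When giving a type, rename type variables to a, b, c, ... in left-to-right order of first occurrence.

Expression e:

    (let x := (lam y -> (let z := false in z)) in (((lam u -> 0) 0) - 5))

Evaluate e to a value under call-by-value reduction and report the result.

Answer: -5

Working:
step 0: (let x = (\y.(let z = false in z)) in (((\u.0) 0) - 5))
step 1: [let@root] (((\u.0) 0) - 5)
step 2: [beta@0] (0 - 5)
step 3: [delta@root] -5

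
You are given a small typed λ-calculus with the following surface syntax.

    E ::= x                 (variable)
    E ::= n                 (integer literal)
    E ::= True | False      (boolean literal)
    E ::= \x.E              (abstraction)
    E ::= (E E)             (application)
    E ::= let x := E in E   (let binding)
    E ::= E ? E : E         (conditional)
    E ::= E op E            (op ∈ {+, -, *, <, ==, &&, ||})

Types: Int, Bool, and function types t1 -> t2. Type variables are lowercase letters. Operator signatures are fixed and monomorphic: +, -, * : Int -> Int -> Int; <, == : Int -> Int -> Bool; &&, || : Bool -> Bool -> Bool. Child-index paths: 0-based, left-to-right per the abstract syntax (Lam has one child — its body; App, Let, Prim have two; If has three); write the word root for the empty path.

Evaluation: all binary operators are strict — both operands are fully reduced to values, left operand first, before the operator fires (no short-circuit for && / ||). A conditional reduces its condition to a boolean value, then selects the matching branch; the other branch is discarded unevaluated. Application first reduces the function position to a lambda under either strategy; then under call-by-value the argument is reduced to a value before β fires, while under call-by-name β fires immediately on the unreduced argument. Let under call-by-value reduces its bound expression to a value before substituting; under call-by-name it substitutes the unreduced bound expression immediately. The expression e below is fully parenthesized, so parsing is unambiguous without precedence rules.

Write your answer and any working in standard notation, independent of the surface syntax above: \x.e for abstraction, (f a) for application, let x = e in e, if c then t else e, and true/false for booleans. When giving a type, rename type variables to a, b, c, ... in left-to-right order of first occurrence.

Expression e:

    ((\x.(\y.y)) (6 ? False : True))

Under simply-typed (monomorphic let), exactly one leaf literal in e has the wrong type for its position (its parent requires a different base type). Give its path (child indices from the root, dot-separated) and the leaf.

Answer: 1.0 : 6

Derivation:
y : b
\y._ : b -> b
\x._ : a -> b -> b
  unify Int ~ Bool
  FAIL: mismatch Int ~ Bool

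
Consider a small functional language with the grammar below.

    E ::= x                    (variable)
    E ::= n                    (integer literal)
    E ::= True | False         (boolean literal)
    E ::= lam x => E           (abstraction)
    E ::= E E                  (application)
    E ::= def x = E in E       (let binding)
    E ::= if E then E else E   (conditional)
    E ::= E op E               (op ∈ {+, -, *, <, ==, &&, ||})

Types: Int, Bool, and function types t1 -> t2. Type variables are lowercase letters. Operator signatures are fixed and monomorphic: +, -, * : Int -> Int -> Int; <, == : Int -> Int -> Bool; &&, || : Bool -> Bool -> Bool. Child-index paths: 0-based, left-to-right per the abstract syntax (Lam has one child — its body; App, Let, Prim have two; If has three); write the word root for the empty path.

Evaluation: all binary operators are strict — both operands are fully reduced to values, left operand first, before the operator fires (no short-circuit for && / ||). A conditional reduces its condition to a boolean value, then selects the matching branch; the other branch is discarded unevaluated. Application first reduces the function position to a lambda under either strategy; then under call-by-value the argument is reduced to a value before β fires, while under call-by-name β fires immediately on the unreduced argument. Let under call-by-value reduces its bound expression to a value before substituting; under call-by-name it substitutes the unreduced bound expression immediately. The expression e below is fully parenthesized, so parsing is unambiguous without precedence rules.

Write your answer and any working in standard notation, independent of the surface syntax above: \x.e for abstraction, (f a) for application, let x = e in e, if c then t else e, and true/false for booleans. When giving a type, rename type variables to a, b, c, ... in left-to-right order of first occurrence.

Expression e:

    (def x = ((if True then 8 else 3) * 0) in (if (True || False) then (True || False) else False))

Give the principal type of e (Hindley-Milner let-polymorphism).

Working:
  unify Bool ~ Bool
  unify Int ~ Int
  unify Int ~ Int
  unify Int ~ Int
let x : Int
  unify Bool ~ Bool
  unify Bool ~ Bool
  unify Bool ~ Bool
  unify Bool ~ Bool
  unify Bool ~ Bool
  unify Bool ~ Bool

Answer: Bool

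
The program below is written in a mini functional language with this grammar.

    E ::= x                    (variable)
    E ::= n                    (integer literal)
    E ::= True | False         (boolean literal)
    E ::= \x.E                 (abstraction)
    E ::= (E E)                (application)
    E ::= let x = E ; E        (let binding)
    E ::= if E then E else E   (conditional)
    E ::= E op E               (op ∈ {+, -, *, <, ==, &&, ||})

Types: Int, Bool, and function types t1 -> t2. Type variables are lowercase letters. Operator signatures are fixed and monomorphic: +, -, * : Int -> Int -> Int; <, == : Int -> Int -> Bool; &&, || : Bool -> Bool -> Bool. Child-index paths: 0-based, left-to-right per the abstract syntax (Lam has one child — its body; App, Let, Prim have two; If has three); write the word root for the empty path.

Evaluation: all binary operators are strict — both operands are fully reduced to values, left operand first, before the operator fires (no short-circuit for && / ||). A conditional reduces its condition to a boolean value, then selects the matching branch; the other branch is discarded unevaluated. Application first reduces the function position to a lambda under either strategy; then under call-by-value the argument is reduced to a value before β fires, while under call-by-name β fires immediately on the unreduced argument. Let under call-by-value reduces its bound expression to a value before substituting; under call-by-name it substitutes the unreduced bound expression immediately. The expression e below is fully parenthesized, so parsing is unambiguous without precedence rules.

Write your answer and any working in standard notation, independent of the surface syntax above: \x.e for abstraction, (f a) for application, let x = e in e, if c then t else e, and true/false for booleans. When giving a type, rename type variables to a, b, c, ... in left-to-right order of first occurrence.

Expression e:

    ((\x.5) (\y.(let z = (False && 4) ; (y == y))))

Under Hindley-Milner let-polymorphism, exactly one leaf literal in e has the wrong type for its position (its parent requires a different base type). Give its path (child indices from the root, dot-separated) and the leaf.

Derivation:
\x._ : a -> Int
  unify Bool ~ Bool
  unify Int ~ Bool
  FAIL: mismatch Int ~ Bool

Answer: 1.0.0.1 : 4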